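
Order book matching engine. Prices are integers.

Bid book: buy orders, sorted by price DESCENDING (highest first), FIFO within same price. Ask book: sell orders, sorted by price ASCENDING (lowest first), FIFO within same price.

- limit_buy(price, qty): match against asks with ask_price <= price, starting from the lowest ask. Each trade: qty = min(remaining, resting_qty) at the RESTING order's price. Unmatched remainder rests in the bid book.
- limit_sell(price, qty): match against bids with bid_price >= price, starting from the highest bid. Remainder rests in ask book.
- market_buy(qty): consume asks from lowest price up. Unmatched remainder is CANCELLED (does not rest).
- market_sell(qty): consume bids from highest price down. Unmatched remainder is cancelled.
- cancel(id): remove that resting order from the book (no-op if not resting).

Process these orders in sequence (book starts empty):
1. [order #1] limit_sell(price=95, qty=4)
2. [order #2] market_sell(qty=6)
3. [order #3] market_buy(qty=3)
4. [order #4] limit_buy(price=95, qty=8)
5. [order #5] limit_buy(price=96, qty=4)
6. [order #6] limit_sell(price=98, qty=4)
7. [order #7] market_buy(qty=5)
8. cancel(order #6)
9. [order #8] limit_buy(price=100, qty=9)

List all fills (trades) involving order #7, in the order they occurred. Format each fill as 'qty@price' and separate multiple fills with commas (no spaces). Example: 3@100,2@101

After op 1 [order #1] limit_sell(price=95, qty=4): fills=none; bids=[-] asks=[#1:4@95]
After op 2 [order #2] market_sell(qty=6): fills=none; bids=[-] asks=[#1:4@95]
After op 3 [order #3] market_buy(qty=3): fills=#3x#1:3@95; bids=[-] asks=[#1:1@95]
After op 4 [order #4] limit_buy(price=95, qty=8): fills=#4x#1:1@95; bids=[#4:7@95] asks=[-]
After op 5 [order #5] limit_buy(price=96, qty=4): fills=none; bids=[#5:4@96 #4:7@95] asks=[-]
After op 6 [order #6] limit_sell(price=98, qty=4): fills=none; bids=[#5:4@96 #4:7@95] asks=[#6:4@98]
After op 7 [order #7] market_buy(qty=5): fills=#7x#6:4@98; bids=[#5:4@96 #4:7@95] asks=[-]
After op 8 cancel(order #6): fills=none; bids=[#5:4@96 #4:7@95] asks=[-]
After op 9 [order #8] limit_buy(price=100, qty=9): fills=none; bids=[#8:9@100 #5:4@96 #4:7@95] asks=[-]

Answer: 4@98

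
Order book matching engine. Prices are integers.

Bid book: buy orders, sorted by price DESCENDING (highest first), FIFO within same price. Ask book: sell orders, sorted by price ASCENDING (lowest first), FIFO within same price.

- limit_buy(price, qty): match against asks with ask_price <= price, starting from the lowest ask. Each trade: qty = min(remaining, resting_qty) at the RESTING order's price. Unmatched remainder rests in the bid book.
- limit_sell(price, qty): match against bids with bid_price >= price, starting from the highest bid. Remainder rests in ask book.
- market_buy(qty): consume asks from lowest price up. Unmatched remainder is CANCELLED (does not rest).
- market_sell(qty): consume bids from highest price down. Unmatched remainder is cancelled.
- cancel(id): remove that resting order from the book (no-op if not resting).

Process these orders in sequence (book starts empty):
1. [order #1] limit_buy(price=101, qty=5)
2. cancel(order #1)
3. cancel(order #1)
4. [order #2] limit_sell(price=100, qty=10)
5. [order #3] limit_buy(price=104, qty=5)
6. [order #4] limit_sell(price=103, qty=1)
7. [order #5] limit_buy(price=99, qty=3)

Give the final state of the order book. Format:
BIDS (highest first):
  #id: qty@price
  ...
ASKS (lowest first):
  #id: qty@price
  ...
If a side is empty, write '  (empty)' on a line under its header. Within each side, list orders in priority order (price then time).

After op 1 [order #1] limit_buy(price=101, qty=5): fills=none; bids=[#1:5@101] asks=[-]
After op 2 cancel(order #1): fills=none; bids=[-] asks=[-]
After op 3 cancel(order #1): fills=none; bids=[-] asks=[-]
After op 4 [order #2] limit_sell(price=100, qty=10): fills=none; bids=[-] asks=[#2:10@100]
After op 5 [order #3] limit_buy(price=104, qty=5): fills=#3x#2:5@100; bids=[-] asks=[#2:5@100]
After op 6 [order #4] limit_sell(price=103, qty=1): fills=none; bids=[-] asks=[#2:5@100 #4:1@103]
After op 7 [order #5] limit_buy(price=99, qty=3): fills=none; bids=[#5:3@99] asks=[#2:5@100 #4:1@103]

Answer: BIDS (highest first):
  #5: 3@99
ASKS (lowest first):
  #2: 5@100
  #4: 1@103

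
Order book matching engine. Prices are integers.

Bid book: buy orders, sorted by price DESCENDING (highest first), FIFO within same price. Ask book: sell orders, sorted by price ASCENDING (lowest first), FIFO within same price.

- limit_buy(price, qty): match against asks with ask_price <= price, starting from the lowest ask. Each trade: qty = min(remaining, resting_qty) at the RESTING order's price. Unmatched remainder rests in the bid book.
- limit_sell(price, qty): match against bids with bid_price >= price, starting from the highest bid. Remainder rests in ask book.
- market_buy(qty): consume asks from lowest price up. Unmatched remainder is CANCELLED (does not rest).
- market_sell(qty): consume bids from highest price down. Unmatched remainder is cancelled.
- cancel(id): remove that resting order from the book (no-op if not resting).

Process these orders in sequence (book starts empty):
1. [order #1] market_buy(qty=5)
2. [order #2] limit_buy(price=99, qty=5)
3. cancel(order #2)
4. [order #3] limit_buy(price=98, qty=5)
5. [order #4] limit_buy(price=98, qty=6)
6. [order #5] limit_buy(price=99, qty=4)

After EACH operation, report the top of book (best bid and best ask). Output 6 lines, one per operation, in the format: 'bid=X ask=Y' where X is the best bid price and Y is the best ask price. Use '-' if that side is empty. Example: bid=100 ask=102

After op 1 [order #1] market_buy(qty=5): fills=none; bids=[-] asks=[-]
After op 2 [order #2] limit_buy(price=99, qty=5): fills=none; bids=[#2:5@99] asks=[-]
After op 3 cancel(order #2): fills=none; bids=[-] asks=[-]
After op 4 [order #3] limit_buy(price=98, qty=5): fills=none; bids=[#3:5@98] asks=[-]
After op 5 [order #4] limit_buy(price=98, qty=6): fills=none; bids=[#3:5@98 #4:6@98] asks=[-]
After op 6 [order #5] limit_buy(price=99, qty=4): fills=none; bids=[#5:4@99 #3:5@98 #4:6@98] asks=[-]

Answer: bid=- ask=-
bid=99 ask=-
bid=- ask=-
bid=98 ask=-
bid=98 ask=-
bid=99 ask=-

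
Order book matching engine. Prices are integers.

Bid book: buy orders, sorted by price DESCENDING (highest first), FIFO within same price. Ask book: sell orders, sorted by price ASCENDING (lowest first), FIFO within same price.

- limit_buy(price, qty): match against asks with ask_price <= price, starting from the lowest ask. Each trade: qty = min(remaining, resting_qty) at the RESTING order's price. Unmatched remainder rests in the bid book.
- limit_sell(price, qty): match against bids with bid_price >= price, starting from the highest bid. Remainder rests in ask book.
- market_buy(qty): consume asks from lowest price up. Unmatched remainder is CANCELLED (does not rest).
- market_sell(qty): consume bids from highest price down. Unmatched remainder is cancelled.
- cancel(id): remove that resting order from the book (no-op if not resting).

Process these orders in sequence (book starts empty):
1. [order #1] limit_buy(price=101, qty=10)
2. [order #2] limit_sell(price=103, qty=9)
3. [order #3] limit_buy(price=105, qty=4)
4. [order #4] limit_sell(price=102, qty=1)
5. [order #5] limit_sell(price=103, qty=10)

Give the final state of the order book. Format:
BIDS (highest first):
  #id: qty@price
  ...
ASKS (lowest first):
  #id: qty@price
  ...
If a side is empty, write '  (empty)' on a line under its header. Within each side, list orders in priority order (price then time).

After op 1 [order #1] limit_buy(price=101, qty=10): fills=none; bids=[#1:10@101] asks=[-]
After op 2 [order #2] limit_sell(price=103, qty=9): fills=none; bids=[#1:10@101] asks=[#2:9@103]
After op 3 [order #3] limit_buy(price=105, qty=4): fills=#3x#2:4@103; bids=[#1:10@101] asks=[#2:5@103]
After op 4 [order #4] limit_sell(price=102, qty=1): fills=none; bids=[#1:10@101] asks=[#4:1@102 #2:5@103]
After op 5 [order #5] limit_sell(price=103, qty=10): fills=none; bids=[#1:10@101] asks=[#4:1@102 #2:5@103 #5:10@103]

Answer: BIDS (highest first):
  #1: 10@101
ASKS (lowest first):
  #4: 1@102
  #2: 5@103
  #5: 10@103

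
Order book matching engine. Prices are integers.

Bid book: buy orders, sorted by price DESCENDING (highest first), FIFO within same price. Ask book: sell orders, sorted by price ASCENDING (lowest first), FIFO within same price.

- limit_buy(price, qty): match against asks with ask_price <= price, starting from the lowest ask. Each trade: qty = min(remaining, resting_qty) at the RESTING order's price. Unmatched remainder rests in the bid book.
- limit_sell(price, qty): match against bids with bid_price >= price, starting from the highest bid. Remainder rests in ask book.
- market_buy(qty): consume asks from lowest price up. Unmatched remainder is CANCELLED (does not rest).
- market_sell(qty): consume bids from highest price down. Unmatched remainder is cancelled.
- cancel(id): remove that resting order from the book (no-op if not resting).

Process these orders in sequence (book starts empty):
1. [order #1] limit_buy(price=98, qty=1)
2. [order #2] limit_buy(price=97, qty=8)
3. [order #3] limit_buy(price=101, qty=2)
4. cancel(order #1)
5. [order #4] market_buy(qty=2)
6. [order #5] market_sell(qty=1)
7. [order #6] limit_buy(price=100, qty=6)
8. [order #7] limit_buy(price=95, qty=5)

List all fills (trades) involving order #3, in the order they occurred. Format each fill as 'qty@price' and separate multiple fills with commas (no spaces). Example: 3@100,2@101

Answer: 1@101

Derivation:
After op 1 [order #1] limit_buy(price=98, qty=1): fills=none; bids=[#1:1@98] asks=[-]
After op 2 [order #2] limit_buy(price=97, qty=8): fills=none; bids=[#1:1@98 #2:8@97] asks=[-]
After op 3 [order #3] limit_buy(price=101, qty=2): fills=none; bids=[#3:2@101 #1:1@98 #2:8@97] asks=[-]
After op 4 cancel(order #1): fills=none; bids=[#3:2@101 #2:8@97] asks=[-]
After op 5 [order #4] market_buy(qty=2): fills=none; bids=[#3:2@101 #2:8@97] asks=[-]
After op 6 [order #5] market_sell(qty=1): fills=#3x#5:1@101; bids=[#3:1@101 #2:8@97] asks=[-]
After op 7 [order #6] limit_buy(price=100, qty=6): fills=none; bids=[#3:1@101 #6:6@100 #2:8@97] asks=[-]
After op 8 [order #7] limit_buy(price=95, qty=5): fills=none; bids=[#3:1@101 #6:6@100 #2:8@97 #7:5@95] asks=[-]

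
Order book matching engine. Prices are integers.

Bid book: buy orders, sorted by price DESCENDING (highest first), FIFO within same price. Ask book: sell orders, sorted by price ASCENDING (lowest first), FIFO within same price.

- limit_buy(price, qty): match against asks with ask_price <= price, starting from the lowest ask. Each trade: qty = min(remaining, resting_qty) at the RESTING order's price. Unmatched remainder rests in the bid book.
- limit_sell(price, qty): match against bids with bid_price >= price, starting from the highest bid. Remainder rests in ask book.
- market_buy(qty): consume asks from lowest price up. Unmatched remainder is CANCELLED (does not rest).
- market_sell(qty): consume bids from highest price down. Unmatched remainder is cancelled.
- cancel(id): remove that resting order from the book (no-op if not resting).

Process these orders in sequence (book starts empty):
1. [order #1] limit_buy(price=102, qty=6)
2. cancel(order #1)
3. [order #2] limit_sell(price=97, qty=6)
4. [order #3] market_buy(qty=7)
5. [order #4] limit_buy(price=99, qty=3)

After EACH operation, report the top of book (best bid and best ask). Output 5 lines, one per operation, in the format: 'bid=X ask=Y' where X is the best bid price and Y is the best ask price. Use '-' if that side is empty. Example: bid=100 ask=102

Answer: bid=102 ask=-
bid=- ask=-
bid=- ask=97
bid=- ask=-
bid=99 ask=-

Derivation:
After op 1 [order #1] limit_buy(price=102, qty=6): fills=none; bids=[#1:6@102] asks=[-]
After op 2 cancel(order #1): fills=none; bids=[-] asks=[-]
After op 3 [order #2] limit_sell(price=97, qty=6): fills=none; bids=[-] asks=[#2:6@97]
After op 4 [order #3] market_buy(qty=7): fills=#3x#2:6@97; bids=[-] asks=[-]
After op 5 [order #4] limit_buy(price=99, qty=3): fills=none; bids=[#4:3@99] asks=[-]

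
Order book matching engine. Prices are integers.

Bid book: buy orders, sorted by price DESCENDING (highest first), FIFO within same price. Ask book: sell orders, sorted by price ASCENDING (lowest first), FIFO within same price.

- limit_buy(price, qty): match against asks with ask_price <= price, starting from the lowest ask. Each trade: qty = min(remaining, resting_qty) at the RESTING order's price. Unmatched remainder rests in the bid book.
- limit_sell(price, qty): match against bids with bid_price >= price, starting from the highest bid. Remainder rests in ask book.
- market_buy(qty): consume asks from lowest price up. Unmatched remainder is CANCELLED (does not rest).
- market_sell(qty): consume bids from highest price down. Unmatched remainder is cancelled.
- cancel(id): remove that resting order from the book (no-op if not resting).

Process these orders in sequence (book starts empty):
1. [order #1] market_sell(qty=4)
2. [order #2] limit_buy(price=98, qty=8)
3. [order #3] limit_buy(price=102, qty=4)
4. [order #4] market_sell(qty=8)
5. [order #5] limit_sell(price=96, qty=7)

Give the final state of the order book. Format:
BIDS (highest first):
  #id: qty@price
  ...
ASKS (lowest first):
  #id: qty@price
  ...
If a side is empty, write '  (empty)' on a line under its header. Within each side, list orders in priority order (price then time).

After op 1 [order #1] market_sell(qty=4): fills=none; bids=[-] asks=[-]
After op 2 [order #2] limit_buy(price=98, qty=8): fills=none; bids=[#2:8@98] asks=[-]
After op 3 [order #3] limit_buy(price=102, qty=4): fills=none; bids=[#3:4@102 #2:8@98] asks=[-]
After op 4 [order #4] market_sell(qty=8): fills=#3x#4:4@102 #2x#4:4@98; bids=[#2:4@98] asks=[-]
After op 5 [order #5] limit_sell(price=96, qty=7): fills=#2x#5:4@98; bids=[-] asks=[#5:3@96]

Answer: BIDS (highest first):
  (empty)
ASKS (lowest first):
  #5: 3@96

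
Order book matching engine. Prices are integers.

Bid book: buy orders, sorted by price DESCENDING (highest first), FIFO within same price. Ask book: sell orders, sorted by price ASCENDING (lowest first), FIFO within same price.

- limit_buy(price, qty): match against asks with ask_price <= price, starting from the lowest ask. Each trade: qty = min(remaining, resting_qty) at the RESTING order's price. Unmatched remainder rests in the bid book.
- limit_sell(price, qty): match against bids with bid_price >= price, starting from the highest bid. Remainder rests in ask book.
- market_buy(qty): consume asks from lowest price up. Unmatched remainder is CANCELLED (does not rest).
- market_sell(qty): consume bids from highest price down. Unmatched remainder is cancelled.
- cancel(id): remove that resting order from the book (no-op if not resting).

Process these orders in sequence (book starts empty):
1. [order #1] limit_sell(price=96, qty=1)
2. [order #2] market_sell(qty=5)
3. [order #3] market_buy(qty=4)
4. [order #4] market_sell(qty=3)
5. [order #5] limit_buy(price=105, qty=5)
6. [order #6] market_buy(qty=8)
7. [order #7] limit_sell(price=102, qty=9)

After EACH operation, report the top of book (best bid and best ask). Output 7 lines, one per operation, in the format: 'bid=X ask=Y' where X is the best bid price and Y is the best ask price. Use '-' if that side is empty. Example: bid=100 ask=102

After op 1 [order #1] limit_sell(price=96, qty=1): fills=none; bids=[-] asks=[#1:1@96]
After op 2 [order #2] market_sell(qty=5): fills=none; bids=[-] asks=[#1:1@96]
After op 3 [order #3] market_buy(qty=4): fills=#3x#1:1@96; bids=[-] asks=[-]
After op 4 [order #4] market_sell(qty=3): fills=none; bids=[-] asks=[-]
After op 5 [order #5] limit_buy(price=105, qty=5): fills=none; bids=[#5:5@105] asks=[-]
After op 6 [order #6] market_buy(qty=8): fills=none; bids=[#5:5@105] asks=[-]
After op 7 [order #7] limit_sell(price=102, qty=9): fills=#5x#7:5@105; bids=[-] asks=[#7:4@102]

Answer: bid=- ask=96
bid=- ask=96
bid=- ask=-
bid=- ask=-
bid=105 ask=-
bid=105 ask=-
bid=- ask=102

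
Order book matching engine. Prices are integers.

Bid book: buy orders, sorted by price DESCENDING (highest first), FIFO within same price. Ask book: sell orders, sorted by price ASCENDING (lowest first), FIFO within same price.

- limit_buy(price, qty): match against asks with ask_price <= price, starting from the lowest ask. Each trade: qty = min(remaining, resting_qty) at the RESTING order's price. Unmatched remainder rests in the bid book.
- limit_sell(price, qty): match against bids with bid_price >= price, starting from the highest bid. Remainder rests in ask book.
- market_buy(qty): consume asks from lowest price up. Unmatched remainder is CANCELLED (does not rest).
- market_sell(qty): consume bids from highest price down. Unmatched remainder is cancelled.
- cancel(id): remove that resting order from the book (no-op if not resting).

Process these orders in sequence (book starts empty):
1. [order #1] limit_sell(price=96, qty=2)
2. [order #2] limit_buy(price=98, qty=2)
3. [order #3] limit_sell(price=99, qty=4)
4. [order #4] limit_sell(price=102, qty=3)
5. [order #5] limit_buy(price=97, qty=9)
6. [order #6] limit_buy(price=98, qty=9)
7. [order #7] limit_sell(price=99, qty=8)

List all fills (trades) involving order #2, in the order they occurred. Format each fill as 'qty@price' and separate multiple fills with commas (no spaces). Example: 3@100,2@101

After op 1 [order #1] limit_sell(price=96, qty=2): fills=none; bids=[-] asks=[#1:2@96]
After op 2 [order #2] limit_buy(price=98, qty=2): fills=#2x#1:2@96; bids=[-] asks=[-]
After op 3 [order #3] limit_sell(price=99, qty=4): fills=none; bids=[-] asks=[#3:4@99]
After op 4 [order #4] limit_sell(price=102, qty=3): fills=none; bids=[-] asks=[#3:4@99 #4:3@102]
After op 5 [order #5] limit_buy(price=97, qty=9): fills=none; bids=[#5:9@97] asks=[#3:4@99 #4:3@102]
After op 6 [order #6] limit_buy(price=98, qty=9): fills=none; bids=[#6:9@98 #5:9@97] asks=[#3:4@99 #4:3@102]
After op 7 [order #7] limit_sell(price=99, qty=8): fills=none; bids=[#6:9@98 #5:9@97] asks=[#3:4@99 #7:8@99 #4:3@102]

Answer: 2@96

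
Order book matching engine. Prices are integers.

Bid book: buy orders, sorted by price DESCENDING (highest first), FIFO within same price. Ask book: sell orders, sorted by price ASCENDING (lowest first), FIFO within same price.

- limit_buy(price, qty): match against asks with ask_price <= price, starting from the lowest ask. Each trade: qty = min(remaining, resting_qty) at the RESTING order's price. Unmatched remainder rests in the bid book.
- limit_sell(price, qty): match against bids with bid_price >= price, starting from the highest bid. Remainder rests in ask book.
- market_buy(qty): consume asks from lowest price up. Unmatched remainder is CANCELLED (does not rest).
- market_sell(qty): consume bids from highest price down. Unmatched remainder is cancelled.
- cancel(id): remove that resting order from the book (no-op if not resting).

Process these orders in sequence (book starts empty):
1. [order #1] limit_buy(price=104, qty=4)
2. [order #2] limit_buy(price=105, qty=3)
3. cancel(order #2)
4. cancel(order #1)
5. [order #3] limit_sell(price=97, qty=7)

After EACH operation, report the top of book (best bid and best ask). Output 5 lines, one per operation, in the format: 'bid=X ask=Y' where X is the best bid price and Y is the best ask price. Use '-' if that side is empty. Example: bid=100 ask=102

Answer: bid=104 ask=-
bid=105 ask=-
bid=104 ask=-
bid=- ask=-
bid=- ask=97

Derivation:
After op 1 [order #1] limit_buy(price=104, qty=4): fills=none; bids=[#1:4@104] asks=[-]
After op 2 [order #2] limit_buy(price=105, qty=3): fills=none; bids=[#2:3@105 #1:4@104] asks=[-]
After op 3 cancel(order #2): fills=none; bids=[#1:4@104] asks=[-]
After op 4 cancel(order #1): fills=none; bids=[-] asks=[-]
After op 5 [order #3] limit_sell(price=97, qty=7): fills=none; bids=[-] asks=[#3:7@97]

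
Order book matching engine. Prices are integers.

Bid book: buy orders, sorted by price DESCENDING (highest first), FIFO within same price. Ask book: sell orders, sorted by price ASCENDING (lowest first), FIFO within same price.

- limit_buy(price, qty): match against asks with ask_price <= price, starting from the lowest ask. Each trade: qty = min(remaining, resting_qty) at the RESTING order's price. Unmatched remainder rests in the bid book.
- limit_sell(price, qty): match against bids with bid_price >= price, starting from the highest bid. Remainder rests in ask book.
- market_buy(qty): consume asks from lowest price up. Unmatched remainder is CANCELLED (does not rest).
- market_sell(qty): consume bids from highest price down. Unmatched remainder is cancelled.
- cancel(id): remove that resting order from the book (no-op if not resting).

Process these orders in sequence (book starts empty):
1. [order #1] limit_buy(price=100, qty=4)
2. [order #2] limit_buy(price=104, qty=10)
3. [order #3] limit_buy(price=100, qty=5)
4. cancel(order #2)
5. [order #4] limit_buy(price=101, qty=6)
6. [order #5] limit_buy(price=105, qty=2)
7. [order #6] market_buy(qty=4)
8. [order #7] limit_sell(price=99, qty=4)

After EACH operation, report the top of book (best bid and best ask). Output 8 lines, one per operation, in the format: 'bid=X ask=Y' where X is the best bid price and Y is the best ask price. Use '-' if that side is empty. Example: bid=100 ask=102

After op 1 [order #1] limit_buy(price=100, qty=4): fills=none; bids=[#1:4@100] asks=[-]
After op 2 [order #2] limit_buy(price=104, qty=10): fills=none; bids=[#2:10@104 #1:4@100] asks=[-]
After op 3 [order #3] limit_buy(price=100, qty=5): fills=none; bids=[#2:10@104 #1:4@100 #3:5@100] asks=[-]
After op 4 cancel(order #2): fills=none; bids=[#1:4@100 #3:5@100] asks=[-]
After op 5 [order #4] limit_buy(price=101, qty=6): fills=none; bids=[#4:6@101 #1:4@100 #3:5@100] asks=[-]
After op 6 [order #5] limit_buy(price=105, qty=2): fills=none; bids=[#5:2@105 #4:6@101 #1:4@100 #3:5@100] asks=[-]
After op 7 [order #6] market_buy(qty=4): fills=none; bids=[#5:2@105 #4:6@101 #1:4@100 #3:5@100] asks=[-]
After op 8 [order #7] limit_sell(price=99, qty=4): fills=#5x#7:2@105 #4x#7:2@101; bids=[#4:4@101 #1:4@100 #3:5@100] asks=[-]

Answer: bid=100 ask=-
bid=104 ask=-
bid=104 ask=-
bid=100 ask=-
bid=101 ask=-
bid=105 ask=-
bid=105 ask=-
bid=101 ask=-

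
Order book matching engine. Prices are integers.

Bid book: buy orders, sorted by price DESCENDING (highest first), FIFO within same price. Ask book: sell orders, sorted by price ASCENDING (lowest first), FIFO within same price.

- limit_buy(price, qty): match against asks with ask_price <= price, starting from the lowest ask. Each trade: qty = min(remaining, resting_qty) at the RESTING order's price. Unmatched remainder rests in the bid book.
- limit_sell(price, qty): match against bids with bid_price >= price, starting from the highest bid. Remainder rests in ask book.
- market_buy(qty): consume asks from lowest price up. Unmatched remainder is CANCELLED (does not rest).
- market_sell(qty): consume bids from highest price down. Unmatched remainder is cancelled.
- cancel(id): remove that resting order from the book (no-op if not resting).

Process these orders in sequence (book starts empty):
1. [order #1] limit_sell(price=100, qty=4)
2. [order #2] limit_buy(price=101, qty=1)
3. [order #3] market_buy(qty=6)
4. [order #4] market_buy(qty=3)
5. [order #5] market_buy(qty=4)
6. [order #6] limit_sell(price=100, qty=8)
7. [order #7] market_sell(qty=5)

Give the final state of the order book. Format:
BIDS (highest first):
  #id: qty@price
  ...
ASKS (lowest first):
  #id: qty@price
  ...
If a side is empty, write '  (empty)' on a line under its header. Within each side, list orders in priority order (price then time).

After op 1 [order #1] limit_sell(price=100, qty=4): fills=none; bids=[-] asks=[#1:4@100]
After op 2 [order #2] limit_buy(price=101, qty=1): fills=#2x#1:1@100; bids=[-] asks=[#1:3@100]
After op 3 [order #3] market_buy(qty=6): fills=#3x#1:3@100; bids=[-] asks=[-]
After op 4 [order #4] market_buy(qty=3): fills=none; bids=[-] asks=[-]
After op 5 [order #5] market_buy(qty=4): fills=none; bids=[-] asks=[-]
After op 6 [order #6] limit_sell(price=100, qty=8): fills=none; bids=[-] asks=[#6:8@100]
After op 7 [order #7] market_sell(qty=5): fills=none; bids=[-] asks=[#6:8@100]

Answer: BIDS (highest first):
  (empty)
ASKS (lowest first):
  #6: 8@100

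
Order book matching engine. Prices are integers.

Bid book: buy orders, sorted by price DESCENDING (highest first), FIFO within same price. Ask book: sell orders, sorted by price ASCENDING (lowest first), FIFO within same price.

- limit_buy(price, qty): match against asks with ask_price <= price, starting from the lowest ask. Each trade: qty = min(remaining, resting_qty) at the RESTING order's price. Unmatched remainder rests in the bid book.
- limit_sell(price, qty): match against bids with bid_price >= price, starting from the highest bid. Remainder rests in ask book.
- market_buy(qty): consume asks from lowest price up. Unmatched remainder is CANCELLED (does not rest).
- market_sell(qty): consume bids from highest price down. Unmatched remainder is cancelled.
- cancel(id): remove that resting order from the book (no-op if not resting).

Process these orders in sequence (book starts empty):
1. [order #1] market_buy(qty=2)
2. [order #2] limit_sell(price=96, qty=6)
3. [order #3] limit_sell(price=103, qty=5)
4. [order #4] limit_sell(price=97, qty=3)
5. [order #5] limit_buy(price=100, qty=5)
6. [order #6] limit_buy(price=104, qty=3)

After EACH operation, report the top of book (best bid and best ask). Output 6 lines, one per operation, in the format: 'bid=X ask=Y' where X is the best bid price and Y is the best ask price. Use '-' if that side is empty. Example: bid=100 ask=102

After op 1 [order #1] market_buy(qty=2): fills=none; bids=[-] asks=[-]
After op 2 [order #2] limit_sell(price=96, qty=6): fills=none; bids=[-] asks=[#2:6@96]
After op 3 [order #3] limit_sell(price=103, qty=5): fills=none; bids=[-] asks=[#2:6@96 #3:5@103]
After op 4 [order #4] limit_sell(price=97, qty=3): fills=none; bids=[-] asks=[#2:6@96 #4:3@97 #3:5@103]
After op 5 [order #5] limit_buy(price=100, qty=5): fills=#5x#2:5@96; bids=[-] asks=[#2:1@96 #4:3@97 #3:5@103]
After op 6 [order #6] limit_buy(price=104, qty=3): fills=#6x#2:1@96 #6x#4:2@97; bids=[-] asks=[#4:1@97 #3:5@103]

Answer: bid=- ask=-
bid=- ask=96
bid=- ask=96
bid=- ask=96
bid=- ask=96
bid=- ask=97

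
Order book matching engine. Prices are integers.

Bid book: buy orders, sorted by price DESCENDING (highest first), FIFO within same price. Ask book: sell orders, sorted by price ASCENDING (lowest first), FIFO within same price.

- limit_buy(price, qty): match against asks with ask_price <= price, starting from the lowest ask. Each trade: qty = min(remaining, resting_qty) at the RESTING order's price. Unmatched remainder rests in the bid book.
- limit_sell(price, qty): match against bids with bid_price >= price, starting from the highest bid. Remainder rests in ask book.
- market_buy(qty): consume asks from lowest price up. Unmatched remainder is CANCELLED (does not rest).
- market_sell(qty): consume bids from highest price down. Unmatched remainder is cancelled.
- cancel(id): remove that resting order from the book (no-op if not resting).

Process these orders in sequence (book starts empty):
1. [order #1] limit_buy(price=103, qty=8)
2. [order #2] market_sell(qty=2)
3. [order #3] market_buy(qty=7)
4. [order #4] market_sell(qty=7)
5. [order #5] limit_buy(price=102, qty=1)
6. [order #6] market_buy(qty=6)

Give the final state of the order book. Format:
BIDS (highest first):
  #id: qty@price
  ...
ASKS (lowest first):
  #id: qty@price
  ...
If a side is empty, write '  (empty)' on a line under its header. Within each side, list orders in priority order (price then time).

After op 1 [order #1] limit_buy(price=103, qty=8): fills=none; bids=[#1:8@103] asks=[-]
After op 2 [order #2] market_sell(qty=2): fills=#1x#2:2@103; bids=[#1:6@103] asks=[-]
After op 3 [order #3] market_buy(qty=7): fills=none; bids=[#1:6@103] asks=[-]
After op 4 [order #4] market_sell(qty=7): fills=#1x#4:6@103; bids=[-] asks=[-]
After op 5 [order #5] limit_buy(price=102, qty=1): fills=none; bids=[#5:1@102] asks=[-]
After op 6 [order #6] market_buy(qty=6): fills=none; bids=[#5:1@102] asks=[-]

Answer: BIDS (highest first):
  #5: 1@102
ASKS (lowest first):
  (empty)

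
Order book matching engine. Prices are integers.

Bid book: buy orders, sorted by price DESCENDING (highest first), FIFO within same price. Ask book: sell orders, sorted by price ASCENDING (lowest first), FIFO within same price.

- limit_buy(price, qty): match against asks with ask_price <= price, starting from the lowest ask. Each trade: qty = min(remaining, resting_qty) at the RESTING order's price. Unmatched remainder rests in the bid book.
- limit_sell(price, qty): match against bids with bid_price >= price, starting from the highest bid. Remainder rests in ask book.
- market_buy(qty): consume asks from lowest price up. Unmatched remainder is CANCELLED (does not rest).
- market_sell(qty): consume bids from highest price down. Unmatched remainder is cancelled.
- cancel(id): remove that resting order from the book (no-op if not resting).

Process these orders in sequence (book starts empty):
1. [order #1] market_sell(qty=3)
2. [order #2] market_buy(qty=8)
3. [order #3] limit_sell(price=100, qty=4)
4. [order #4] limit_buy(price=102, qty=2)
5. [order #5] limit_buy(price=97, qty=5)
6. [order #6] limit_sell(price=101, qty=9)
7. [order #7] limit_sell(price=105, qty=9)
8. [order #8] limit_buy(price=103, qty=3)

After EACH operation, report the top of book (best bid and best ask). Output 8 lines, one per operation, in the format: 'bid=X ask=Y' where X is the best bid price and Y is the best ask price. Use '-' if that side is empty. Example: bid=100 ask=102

After op 1 [order #1] market_sell(qty=3): fills=none; bids=[-] asks=[-]
After op 2 [order #2] market_buy(qty=8): fills=none; bids=[-] asks=[-]
After op 3 [order #3] limit_sell(price=100, qty=4): fills=none; bids=[-] asks=[#3:4@100]
After op 4 [order #4] limit_buy(price=102, qty=2): fills=#4x#3:2@100; bids=[-] asks=[#3:2@100]
After op 5 [order #5] limit_buy(price=97, qty=5): fills=none; bids=[#5:5@97] asks=[#3:2@100]
After op 6 [order #6] limit_sell(price=101, qty=9): fills=none; bids=[#5:5@97] asks=[#3:2@100 #6:9@101]
After op 7 [order #7] limit_sell(price=105, qty=9): fills=none; bids=[#5:5@97] asks=[#3:2@100 #6:9@101 #7:9@105]
After op 8 [order #8] limit_buy(price=103, qty=3): fills=#8x#3:2@100 #8x#6:1@101; bids=[#5:5@97] asks=[#6:8@101 #7:9@105]

Answer: bid=- ask=-
bid=- ask=-
bid=- ask=100
bid=- ask=100
bid=97 ask=100
bid=97 ask=100
bid=97 ask=100
bid=97 ask=101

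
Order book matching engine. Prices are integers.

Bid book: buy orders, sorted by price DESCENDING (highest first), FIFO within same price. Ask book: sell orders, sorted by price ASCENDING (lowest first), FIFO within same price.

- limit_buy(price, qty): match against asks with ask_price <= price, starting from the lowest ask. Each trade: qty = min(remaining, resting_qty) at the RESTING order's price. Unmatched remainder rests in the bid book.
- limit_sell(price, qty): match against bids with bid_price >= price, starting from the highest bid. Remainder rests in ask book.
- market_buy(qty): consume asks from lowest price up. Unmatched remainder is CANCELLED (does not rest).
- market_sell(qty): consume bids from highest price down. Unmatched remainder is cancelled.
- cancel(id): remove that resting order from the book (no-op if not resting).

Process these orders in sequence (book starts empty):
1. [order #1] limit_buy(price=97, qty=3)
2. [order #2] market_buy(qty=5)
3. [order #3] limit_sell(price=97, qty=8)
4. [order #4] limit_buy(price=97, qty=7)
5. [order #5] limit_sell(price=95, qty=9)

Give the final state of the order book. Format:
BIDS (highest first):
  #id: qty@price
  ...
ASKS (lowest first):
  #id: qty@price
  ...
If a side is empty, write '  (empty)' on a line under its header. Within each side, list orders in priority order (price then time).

After op 1 [order #1] limit_buy(price=97, qty=3): fills=none; bids=[#1:3@97] asks=[-]
After op 2 [order #2] market_buy(qty=5): fills=none; bids=[#1:3@97] asks=[-]
After op 3 [order #3] limit_sell(price=97, qty=8): fills=#1x#3:3@97; bids=[-] asks=[#3:5@97]
After op 4 [order #4] limit_buy(price=97, qty=7): fills=#4x#3:5@97; bids=[#4:2@97] asks=[-]
After op 5 [order #5] limit_sell(price=95, qty=9): fills=#4x#5:2@97; bids=[-] asks=[#5:7@95]

Answer: BIDS (highest first):
  (empty)
ASKS (lowest first):
  #5: 7@95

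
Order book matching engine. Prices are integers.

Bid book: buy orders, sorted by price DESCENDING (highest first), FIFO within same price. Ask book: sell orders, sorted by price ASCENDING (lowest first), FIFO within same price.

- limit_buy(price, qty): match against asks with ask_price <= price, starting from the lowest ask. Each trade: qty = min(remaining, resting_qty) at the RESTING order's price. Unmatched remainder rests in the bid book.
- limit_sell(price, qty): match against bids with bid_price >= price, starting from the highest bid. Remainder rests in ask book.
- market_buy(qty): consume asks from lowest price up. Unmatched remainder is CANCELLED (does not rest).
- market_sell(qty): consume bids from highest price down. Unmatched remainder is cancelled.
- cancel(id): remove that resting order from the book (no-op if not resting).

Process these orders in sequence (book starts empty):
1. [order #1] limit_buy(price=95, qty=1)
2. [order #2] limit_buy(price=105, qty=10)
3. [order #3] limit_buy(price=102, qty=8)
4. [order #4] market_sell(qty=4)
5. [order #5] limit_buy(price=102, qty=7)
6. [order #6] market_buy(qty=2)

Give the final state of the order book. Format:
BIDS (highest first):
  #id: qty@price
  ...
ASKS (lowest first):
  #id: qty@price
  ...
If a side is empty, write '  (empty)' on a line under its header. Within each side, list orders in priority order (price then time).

Answer: BIDS (highest first):
  #2: 6@105
  #3: 8@102
  #5: 7@102
  #1: 1@95
ASKS (lowest first):
  (empty)

Derivation:
After op 1 [order #1] limit_buy(price=95, qty=1): fills=none; bids=[#1:1@95] asks=[-]
After op 2 [order #2] limit_buy(price=105, qty=10): fills=none; bids=[#2:10@105 #1:1@95] asks=[-]
After op 3 [order #3] limit_buy(price=102, qty=8): fills=none; bids=[#2:10@105 #3:8@102 #1:1@95] asks=[-]
After op 4 [order #4] market_sell(qty=4): fills=#2x#4:4@105; bids=[#2:6@105 #3:8@102 #1:1@95] asks=[-]
After op 5 [order #5] limit_buy(price=102, qty=7): fills=none; bids=[#2:6@105 #3:8@102 #5:7@102 #1:1@95] asks=[-]
After op 6 [order #6] market_buy(qty=2): fills=none; bids=[#2:6@105 #3:8@102 #5:7@102 #1:1@95] asks=[-]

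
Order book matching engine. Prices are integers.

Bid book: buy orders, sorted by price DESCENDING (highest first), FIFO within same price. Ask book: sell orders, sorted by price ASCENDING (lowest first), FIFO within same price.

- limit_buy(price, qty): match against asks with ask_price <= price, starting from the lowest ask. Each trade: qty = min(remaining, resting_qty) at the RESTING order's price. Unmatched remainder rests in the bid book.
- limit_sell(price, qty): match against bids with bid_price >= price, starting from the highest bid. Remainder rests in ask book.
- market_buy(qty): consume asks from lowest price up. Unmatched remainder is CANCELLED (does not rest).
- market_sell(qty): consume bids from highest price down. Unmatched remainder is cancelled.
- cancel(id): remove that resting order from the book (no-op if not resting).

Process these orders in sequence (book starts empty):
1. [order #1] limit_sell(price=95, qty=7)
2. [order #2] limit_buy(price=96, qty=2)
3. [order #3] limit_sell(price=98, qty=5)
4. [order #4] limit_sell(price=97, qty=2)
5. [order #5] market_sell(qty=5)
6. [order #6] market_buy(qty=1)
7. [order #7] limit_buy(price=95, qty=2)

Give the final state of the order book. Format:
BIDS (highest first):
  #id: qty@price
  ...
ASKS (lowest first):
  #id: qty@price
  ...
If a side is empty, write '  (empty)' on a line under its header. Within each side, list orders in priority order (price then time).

Answer: BIDS (highest first):
  (empty)
ASKS (lowest first):
  #1: 2@95
  #4: 2@97
  #3: 5@98

Derivation:
After op 1 [order #1] limit_sell(price=95, qty=7): fills=none; bids=[-] asks=[#1:7@95]
After op 2 [order #2] limit_buy(price=96, qty=2): fills=#2x#1:2@95; bids=[-] asks=[#1:5@95]
After op 3 [order #3] limit_sell(price=98, qty=5): fills=none; bids=[-] asks=[#1:5@95 #3:5@98]
After op 4 [order #4] limit_sell(price=97, qty=2): fills=none; bids=[-] asks=[#1:5@95 #4:2@97 #3:5@98]
After op 5 [order #5] market_sell(qty=5): fills=none; bids=[-] asks=[#1:5@95 #4:2@97 #3:5@98]
After op 6 [order #6] market_buy(qty=1): fills=#6x#1:1@95; bids=[-] asks=[#1:4@95 #4:2@97 #3:5@98]
After op 7 [order #7] limit_buy(price=95, qty=2): fills=#7x#1:2@95; bids=[-] asks=[#1:2@95 #4:2@97 #3:5@98]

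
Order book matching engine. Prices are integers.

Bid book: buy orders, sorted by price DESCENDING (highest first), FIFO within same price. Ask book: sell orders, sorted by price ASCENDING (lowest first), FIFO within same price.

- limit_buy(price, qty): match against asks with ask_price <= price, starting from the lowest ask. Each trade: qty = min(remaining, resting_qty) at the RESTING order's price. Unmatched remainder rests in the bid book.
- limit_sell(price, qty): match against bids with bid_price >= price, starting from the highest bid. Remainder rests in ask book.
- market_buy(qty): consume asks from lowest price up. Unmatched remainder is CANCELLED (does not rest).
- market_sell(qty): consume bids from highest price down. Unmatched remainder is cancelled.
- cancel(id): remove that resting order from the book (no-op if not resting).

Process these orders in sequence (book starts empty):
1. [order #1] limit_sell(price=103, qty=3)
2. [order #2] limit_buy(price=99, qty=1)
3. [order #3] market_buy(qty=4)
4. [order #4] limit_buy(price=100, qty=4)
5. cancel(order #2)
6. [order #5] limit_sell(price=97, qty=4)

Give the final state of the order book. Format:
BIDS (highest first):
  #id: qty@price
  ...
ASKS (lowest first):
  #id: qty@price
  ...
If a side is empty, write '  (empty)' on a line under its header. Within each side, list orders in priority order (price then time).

After op 1 [order #1] limit_sell(price=103, qty=3): fills=none; bids=[-] asks=[#1:3@103]
After op 2 [order #2] limit_buy(price=99, qty=1): fills=none; bids=[#2:1@99] asks=[#1:3@103]
After op 3 [order #3] market_buy(qty=4): fills=#3x#1:3@103; bids=[#2:1@99] asks=[-]
After op 4 [order #4] limit_buy(price=100, qty=4): fills=none; bids=[#4:4@100 #2:1@99] asks=[-]
After op 5 cancel(order #2): fills=none; bids=[#4:4@100] asks=[-]
After op 6 [order #5] limit_sell(price=97, qty=4): fills=#4x#5:4@100; bids=[-] asks=[-]

Answer: BIDS (highest first):
  (empty)
ASKS (lowest first):
  (empty)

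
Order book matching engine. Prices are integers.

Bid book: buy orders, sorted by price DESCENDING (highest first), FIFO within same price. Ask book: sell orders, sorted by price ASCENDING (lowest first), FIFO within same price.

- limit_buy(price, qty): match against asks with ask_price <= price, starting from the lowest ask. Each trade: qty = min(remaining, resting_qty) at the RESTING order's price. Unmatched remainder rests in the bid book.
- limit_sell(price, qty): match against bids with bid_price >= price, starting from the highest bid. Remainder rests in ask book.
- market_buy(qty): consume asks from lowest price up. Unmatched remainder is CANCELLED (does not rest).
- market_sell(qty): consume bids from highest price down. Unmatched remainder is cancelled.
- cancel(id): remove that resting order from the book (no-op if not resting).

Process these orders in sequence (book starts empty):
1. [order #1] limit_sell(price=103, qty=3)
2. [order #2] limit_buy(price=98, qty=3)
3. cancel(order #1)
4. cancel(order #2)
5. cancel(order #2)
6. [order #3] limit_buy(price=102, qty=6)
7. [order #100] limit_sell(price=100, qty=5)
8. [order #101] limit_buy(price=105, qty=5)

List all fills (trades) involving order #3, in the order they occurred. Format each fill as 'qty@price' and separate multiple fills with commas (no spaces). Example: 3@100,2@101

Answer: 5@102

Derivation:
After op 1 [order #1] limit_sell(price=103, qty=3): fills=none; bids=[-] asks=[#1:3@103]
After op 2 [order #2] limit_buy(price=98, qty=3): fills=none; bids=[#2:3@98] asks=[#1:3@103]
After op 3 cancel(order #1): fills=none; bids=[#2:3@98] asks=[-]
After op 4 cancel(order #2): fills=none; bids=[-] asks=[-]
After op 5 cancel(order #2): fills=none; bids=[-] asks=[-]
After op 6 [order #3] limit_buy(price=102, qty=6): fills=none; bids=[#3:6@102] asks=[-]
After op 7 [order #100] limit_sell(price=100, qty=5): fills=#3x#100:5@102; bids=[#3:1@102] asks=[-]
After op 8 [order #101] limit_buy(price=105, qty=5): fills=none; bids=[#101:5@105 #3:1@102] asks=[-]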